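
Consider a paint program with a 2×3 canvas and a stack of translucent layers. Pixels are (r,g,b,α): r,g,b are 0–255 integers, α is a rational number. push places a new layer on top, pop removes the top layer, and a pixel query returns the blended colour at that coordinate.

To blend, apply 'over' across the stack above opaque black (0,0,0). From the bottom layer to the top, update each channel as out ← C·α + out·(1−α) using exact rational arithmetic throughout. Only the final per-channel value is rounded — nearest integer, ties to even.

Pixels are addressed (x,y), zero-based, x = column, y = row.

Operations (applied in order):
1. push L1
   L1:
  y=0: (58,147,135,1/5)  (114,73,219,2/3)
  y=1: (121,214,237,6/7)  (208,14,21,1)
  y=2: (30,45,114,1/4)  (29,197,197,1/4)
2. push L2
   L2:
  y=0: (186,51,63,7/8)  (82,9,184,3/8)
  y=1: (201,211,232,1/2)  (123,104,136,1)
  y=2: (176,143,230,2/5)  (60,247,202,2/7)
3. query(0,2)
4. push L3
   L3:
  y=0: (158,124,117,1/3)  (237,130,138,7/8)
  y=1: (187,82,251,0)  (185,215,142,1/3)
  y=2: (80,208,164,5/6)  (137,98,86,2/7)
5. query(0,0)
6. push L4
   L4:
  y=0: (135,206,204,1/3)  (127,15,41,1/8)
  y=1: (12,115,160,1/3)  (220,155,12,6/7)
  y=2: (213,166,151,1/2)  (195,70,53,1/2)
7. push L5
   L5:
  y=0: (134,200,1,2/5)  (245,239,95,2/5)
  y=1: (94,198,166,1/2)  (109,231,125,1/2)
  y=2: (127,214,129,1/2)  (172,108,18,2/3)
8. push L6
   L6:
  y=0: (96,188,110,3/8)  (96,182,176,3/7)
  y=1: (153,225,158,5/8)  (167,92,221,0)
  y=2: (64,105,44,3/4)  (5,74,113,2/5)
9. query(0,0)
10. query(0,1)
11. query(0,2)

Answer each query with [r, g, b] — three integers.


(0,2) stack=L1,L2; from [0,0,0]:
+L1 (α=1/4) → [15/2, 45/4, 57/2]
+L2 (α=2/5) → [749/10, 1279/20, 1091/10]
= [75, 64, 109]

at x=0,y=0 over L1,L2,L3:
after L1 α=1/5: [58/5, 147/5, 27]
after L2 α=7/8: [821/5, 483/10, 117/2]
after L3 α=1/3: [2432/15, 1103/15, 78]
→ [162, 74, 78]

(0,0) stack=L1,L2,L3,L4,L5,L6; from [0,0,0]:
+L1 (α=1/5) → [58/5, 147/5, 27]
+L2 (α=7/8) → [821/5, 483/10, 117/2]
+L3 (α=1/3) → [2432/15, 1103/15, 78]
+L4 (α=1/3) → [6889/45, 5296/45, 120]
+L5 (α=2/5) → [10909/75, 11296/75, 362/5]
+L6 (α=3/8) → [15229/120, 4939/30, 173/2]
rounded: [127, 165, 86]

query (0,1) [L1,L2,L3,L4,L5,L6] — begin 0,0,0
+L1 (α=6/7) → [726/7, 1284/7, 1422/7]
+L2 (α=1/2) → [2133/14, 2761/14, 1523/7]
+L3 (α=0) → [2133/14, 2761/14, 1523/7]
+L4 (α=1/3) → [739/7, 3566/21, 4166/21]
+L5 (α=1/2) → [1397/14, 3862/21, 3826/21]
+L6 (α=5/8) → [14901/112, 11737/56, 2339/14]
rounded: [133, 210, 167]

at x=0,y=2 over L1,L2,L3,L4,L5,L6:
+L1 (α=1/4) → [15/2, 45/4, 57/2]
+L2 (α=2/5) → [749/10, 1279/20, 1091/10]
+L3 (α=5/6) → [1583/20, 22079/120, 3097/20]
+L4 (α=1/2) → [5843/40, 41999/240, 6117/40]
+L5 (α=1/2) → [10923/80, 93359/480, 11277/80]
+L6 (α=3/4) → [26283/320, 244559/1920, 21837/320]
rounded: [82, 127, 68]


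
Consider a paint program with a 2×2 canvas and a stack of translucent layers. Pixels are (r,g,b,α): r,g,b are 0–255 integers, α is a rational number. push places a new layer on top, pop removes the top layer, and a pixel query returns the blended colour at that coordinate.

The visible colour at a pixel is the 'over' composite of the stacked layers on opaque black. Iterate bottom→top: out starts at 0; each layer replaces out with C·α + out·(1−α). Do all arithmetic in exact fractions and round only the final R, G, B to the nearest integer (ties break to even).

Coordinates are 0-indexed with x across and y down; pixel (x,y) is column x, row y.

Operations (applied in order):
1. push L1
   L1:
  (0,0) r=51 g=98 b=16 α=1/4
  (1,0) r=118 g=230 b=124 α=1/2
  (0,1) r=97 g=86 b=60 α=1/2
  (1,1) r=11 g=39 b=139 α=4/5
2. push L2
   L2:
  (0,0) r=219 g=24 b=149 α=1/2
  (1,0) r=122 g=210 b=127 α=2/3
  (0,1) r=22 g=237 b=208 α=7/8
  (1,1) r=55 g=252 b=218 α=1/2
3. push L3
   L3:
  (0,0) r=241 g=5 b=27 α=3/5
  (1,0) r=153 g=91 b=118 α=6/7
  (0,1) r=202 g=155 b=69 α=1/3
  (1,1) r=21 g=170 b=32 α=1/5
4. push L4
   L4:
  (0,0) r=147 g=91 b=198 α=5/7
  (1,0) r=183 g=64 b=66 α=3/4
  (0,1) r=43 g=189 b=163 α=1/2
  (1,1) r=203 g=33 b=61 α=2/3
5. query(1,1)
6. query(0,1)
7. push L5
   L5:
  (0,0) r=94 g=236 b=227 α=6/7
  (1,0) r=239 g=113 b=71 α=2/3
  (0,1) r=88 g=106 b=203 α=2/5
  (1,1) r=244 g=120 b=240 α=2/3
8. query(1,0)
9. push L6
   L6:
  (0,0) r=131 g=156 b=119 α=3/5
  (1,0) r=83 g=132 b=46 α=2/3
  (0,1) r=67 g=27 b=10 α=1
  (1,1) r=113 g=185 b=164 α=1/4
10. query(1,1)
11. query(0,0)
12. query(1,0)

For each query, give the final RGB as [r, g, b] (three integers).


query (1,1) [L1,L2,L3,L4] — begin 0,0,0
L1 α=4/5: [44/5, 156/5, 556/5]
L2 α=1/2: [319/10, 708/5, 823/5]
L3 α=1/5: [743/25, 3682/25, 3452/25]
L4 α=2/3: [3631/25, 5332/75, 6502/75]
→ [145, 71, 87]

(0,1) stack=L1,L2,L3,L4; from [0,0,0]:
L1 α=1/2: [97/2, 43, 30]
L2 α=7/8: [405/16, 851/4, 743/4]
L3 α=1/3: [2021/24, 387/2, 881/6]
L4 α=1/2: [3053/48, 765/4, 1859/12]
→ [64, 191, 155]

query (1,0) [L1,L2,L3,L4,L5] — begin 0,0,0
+L1 (α=1/2) → [59, 115, 62]
+L2 (α=2/3) → [101, 535/3, 316/3]
+L3 (α=6/7) → [1019/7, 2173/21, 2440/21]
+L4 (α=3/4) → [2431/14, 6205/84, 3299/42]
+L5 (α=2/3) → [3041/14, 25189/252, 9263/126]
→ [217, 100, 74]

query (1,1) [L1,L2,L3,L4,L5,L6] — begin 0,0,0
+L1 (α=4/5) → [44/5, 156/5, 556/5]
+L2 (α=1/2) → [319/10, 708/5, 823/5]
+L3 (α=1/5) → [743/25, 3682/25, 3452/25]
+L4 (α=2/3) → [3631/25, 5332/75, 6502/75]
+L5 (α=2/3) → [5277/25, 23332/225, 42502/225]
+L6 (α=1/4) → [4664/25, 37207/300, 27401/150]
= [187, 124, 183]

at x=0,y=0 over L1,L2,L3,L4,L5,L6:
+L1 (α=1/4) → [51/4, 49/2, 4]
+L2 (α=1/2) → [927/8, 97/4, 153/2]
+L3 (α=3/5) → [3819/20, 127/10, 234/5]
+L4 (α=5/7) → [11169/70, 2402/35, 774/5]
+L5 (α=6/7) → [50649/490, 51962/245, 7584/35]
+L6 (α=3/5) → [146934/1225, 218584/1225, 27663/175]
rounded: [120, 178, 158]

query (1,0) [L1,L2,L3,L4,L5,L6] — begin 0,0,0
L1 α=1/2: [59, 115, 62]
L2 α=2/3: [101, 535/3, 316/3]
L3 α=6/7: [1019/7, 2173/21, 2440/21]
L4 α=3/4: [2431/14, 6205/84, 3299/42]
L5 α=2/3: [3041/14, 25189/252, 9263/126]
L6 α=2/3: [5365/42, 91717/756, 20855/378]
= [128, 121, 55]


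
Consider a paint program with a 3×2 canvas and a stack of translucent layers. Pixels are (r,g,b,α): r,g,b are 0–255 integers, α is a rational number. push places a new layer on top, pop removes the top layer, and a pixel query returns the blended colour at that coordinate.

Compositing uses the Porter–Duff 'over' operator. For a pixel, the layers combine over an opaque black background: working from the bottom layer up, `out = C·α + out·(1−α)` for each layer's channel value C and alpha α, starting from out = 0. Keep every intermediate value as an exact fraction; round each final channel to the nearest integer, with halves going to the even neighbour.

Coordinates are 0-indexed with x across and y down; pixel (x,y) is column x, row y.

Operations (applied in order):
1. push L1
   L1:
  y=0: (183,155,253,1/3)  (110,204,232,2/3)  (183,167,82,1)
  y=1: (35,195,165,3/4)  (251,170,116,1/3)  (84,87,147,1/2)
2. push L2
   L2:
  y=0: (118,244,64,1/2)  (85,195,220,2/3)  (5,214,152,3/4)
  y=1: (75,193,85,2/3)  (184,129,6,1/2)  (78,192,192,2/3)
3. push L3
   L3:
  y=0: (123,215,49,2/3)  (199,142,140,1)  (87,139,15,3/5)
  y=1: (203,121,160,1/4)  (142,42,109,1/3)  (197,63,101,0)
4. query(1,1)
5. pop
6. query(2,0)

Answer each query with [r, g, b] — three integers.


(1,1) stack=L1,L2,L3; from [0,0,0]:
after L1 α=1/3: [251/3, 170/3, 116/3]
after L2 α=1/2: [803/6, 557/6, 67/3]
after L3 α=1/3: [1229/9, 683/9, 461/9]
rounded: [137, 76, 51]

(2,0) stack=L1,L2; from [0,0,0]:
L1 α=1: [183, 167, 82]
L2 α=3/4: [99/2, 809/4, 269/2]
rounded: [50, 202, 134]


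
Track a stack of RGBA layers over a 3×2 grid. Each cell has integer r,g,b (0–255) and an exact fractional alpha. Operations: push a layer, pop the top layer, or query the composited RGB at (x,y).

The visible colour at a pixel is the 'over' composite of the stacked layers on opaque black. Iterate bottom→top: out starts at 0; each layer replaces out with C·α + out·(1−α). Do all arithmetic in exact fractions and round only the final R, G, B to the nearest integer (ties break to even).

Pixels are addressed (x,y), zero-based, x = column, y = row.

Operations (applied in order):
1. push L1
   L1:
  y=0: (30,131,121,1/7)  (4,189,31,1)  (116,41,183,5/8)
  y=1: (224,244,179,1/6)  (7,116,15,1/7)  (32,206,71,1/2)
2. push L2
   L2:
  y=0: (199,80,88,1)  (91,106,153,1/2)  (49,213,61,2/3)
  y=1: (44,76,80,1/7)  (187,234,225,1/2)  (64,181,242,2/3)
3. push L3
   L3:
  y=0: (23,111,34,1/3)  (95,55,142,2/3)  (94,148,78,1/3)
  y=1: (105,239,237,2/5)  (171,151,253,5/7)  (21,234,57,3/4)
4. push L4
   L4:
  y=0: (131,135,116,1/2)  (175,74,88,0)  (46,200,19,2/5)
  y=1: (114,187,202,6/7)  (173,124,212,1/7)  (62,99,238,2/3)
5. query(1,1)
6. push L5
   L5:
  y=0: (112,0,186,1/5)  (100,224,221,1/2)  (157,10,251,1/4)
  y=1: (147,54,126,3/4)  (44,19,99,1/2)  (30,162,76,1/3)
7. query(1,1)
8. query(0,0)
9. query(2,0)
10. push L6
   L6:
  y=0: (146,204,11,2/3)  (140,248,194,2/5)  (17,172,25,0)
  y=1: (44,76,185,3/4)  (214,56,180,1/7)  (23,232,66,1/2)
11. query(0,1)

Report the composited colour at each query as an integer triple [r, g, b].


at x=1,y=1 over L1,L2,L3,L4:
after L1 α=1/7: [1, 116/7, 15/7]
after L2 α=1/2: [94, 877/7, 795/7]
after L3 α=5/7: [149, 7039/49, 10445/49]
after L4 α=1/7: [1067/7, 48310/343, 73058/343]
→ [152, 141, 213]

(1,1) stack=L1,L2,L3,L4,L5; from [0,0,0]:
+L1 (α=1/7) → [1, 116/7, 15/7]
+L2 (α=1/2) → [94, 877/7, 795/7]
+L3 (α=5/7) → [149, 7039/49, 10445/49]
+L4 (α=1/7) → [1067/7, 48310/343, 73058/343]
+L5 (α=1/2) → [1375/14, 54827/686, 107015/686]
rounded: [98, 80, 156]

at x=0,y=0 over L1,L2,L3,L4,L5:
+L1 (α=1/7) → [30/7, 131/7, 121/7]
+L2 (α=1) → [199, 80, 88]
+L3 (α=1/3) → [421/3, 271/3, 70]
+L4 (α=1/2) → [407/3, 338/3, 93]
+L5 (α=1/5) → [1964/15, 1352/15, 558/5]
→ [131, 90, 112]

query (2,0) [L1,L2,L3,L4,L5] — begin 0,0,0
+L1 (α=5/8) → [145/2, 205/8, 915/8]
+L2 (α=2/3) → [341/6, 3613/24, 1891/24]
+L3 (α=1/3) → [623/9, 5389/36, 2827/36]
+L4 (α=2/5) → [899/15, 10189/60, 3283/60]
+L5 (α=1/4) → [421/5, 10389/80, 8303/80]
= [84, 130, 104]

(0,1) stack=L1,L2,L3,L4,L5,L6; from [0,0,0]:
+L1 (α=1/6) → [112/3, 122/3, 179/6]
+L2 (α=1/7) → [268/7, 320/7, 37]
+L3 (α=2/5) → [2274/35, 4306/35, 117]
+L4 (α=6/7) → [26214/245, 43576/245, 1329/7]
+L5 (α=3/4) → [134259/980, 41633/490, 3975/28]
+L6 (α=3/4) → [263619/3920, 153353/1960, 19515/112]
= [67, 78, 174]


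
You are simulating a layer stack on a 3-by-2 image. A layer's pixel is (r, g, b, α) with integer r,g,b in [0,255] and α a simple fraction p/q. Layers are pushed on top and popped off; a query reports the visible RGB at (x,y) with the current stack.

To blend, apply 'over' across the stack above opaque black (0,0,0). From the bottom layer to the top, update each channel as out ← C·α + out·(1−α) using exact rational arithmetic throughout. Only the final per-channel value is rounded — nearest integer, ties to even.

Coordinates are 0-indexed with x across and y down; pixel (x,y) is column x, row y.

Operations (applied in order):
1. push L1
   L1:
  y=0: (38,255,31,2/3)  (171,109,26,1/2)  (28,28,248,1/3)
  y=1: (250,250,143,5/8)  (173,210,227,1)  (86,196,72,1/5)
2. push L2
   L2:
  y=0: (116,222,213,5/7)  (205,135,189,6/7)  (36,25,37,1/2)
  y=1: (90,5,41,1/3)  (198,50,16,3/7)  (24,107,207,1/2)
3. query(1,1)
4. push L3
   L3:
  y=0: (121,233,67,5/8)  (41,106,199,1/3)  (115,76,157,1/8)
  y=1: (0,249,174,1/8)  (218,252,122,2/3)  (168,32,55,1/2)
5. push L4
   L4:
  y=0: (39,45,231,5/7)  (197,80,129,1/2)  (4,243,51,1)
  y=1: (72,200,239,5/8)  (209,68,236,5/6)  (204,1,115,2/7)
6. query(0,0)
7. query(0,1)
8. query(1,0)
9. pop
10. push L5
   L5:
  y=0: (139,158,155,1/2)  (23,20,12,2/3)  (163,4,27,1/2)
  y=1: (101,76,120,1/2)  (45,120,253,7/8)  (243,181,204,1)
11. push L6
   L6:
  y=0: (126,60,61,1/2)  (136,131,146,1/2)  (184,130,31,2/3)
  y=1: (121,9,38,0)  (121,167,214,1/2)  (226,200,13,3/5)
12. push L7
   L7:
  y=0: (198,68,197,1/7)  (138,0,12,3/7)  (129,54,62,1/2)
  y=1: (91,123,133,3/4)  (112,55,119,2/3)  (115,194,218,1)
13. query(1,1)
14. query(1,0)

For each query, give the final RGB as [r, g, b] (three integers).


(1,1) stack=L1,L2; from [0,0,0]:
L1 α=1: [173, 210, 227]
L2 α=3/7: [1286/7, 990/7, 956/7]
rounded: [184, 141, 137]

at x=0,y=0 over L1,L2,L3,L4:
after L1 α=2/3: [76/3, 170, 62/3]
after L2 α=5/7: [1892/21, 1450/7, 3319/21]
after L3 α=5/8: [6127/56, 12505/56, 708/7]
after L4 α=5/7: [11587/196, 18805/196, 9501/49]
rounded: [59, 96, 194]

(0,1) stack=L1,L2,L3,L4; from [0,0,0]:
after L1 α=5/8: [625/4, 625/4, 715/8]
after L2 α=1/3: [805/6, 635/6, 293/4]
after L3 α=1/8: [5635/48, 5939/48, 2747/32]
after L4 α=5/8: [11395/128, 21939/128, 46481/256]
rounded: [89, 171, 182]

query (1,0) [L1,L2,L3,L4] — begin 0,0,0
L1 α=1/2: [171/2, 109/2, 13]
L2 α=6/7: [2631/14, 247/2, 1147/7]
L3 α=1/3: [2918/21, 353/3, 1229/7]
L4 α=1/2: [7055/42, 593/6, 1066/7]
rounded: [168, 99, 152]

(1,1) stack=L1,L2,L3,L5,L6,L7; from [0,0,0]:
after L1 α=1: [173, 210, 227]
after L2 α=3/7: [1286/7, 990/7, 956/7]
after L3 α=2/3: [1446/7, 1506/7, 888/7]
after L5 α=7/8: [3651/56, 3693/28, 13285/56]
after L6 α=1/2: [10427/112, 8369/56, 25269/112]
after L7 α=2/3: [35515/336, 4843/56, 51925/336]
→ [106, 86, 155]

query (1,0) [L1,L2,L3,L5,L6,L7] — begin 0,0,0
+L1 (α=1/2) → [171/2, 109/2, 13]
+L2 (α=6/7) → [2631/14, 247/2, 1147/7]
+L3 (α=1/3) → [2918/21, 353/3, 1229/7]
+L5 (α=2/3) → [3884/63, 473/9, 1397/21]
+L6 (α=1/2) → [6226/63, 826/9, 4463/42]
+L7 (α=3/7) → [50986/441, 472/9, 9682/147]
rounded: [116, 52, 66]


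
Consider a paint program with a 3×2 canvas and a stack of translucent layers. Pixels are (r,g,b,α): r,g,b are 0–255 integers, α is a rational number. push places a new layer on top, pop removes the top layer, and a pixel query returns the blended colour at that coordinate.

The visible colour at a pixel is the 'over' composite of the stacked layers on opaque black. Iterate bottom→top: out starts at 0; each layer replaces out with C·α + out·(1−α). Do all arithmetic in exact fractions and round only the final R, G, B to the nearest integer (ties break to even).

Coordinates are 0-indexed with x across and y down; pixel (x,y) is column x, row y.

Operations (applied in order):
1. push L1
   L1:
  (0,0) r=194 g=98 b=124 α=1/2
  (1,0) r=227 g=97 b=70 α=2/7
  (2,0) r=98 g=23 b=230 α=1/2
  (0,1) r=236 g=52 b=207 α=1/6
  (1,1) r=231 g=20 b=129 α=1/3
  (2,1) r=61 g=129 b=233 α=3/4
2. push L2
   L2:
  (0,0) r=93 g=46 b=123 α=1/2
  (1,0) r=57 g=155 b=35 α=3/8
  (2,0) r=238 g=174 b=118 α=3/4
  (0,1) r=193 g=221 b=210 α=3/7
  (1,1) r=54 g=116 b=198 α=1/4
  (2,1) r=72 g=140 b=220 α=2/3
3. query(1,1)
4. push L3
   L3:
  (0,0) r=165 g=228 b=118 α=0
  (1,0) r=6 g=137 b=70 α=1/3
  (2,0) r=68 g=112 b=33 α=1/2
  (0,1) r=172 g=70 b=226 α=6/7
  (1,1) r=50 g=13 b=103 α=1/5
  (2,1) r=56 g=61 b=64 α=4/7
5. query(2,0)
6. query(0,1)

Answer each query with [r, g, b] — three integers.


(1,1) stack=L1,L2; from [0,0,0]:
L1 α=1/3: [77, 20/3, 43]
L2 α=1/4: [285/4, 34, 327/4]
= [71, 34, 82]

query (2,0) [L1,L2,L3] — begin 0,0,0
after L1 α=1/2: [49, 23/2, 115]
after L2 α=3/4: [763/4, 1067/8, 469/4]
after L3 α=1/2: [1035/8, 1963/16, 601/8]
rounded: [129, 123, 75]

at x=0,y=1 over L1,L2,L3:
+L1 (α=1/6) → [118/3, 26/3, 69/2]
+L2 (α=3/7) → [2209/21, 299/3, 768/7]
+L3 (α=6/7) → [23881/147, 1559/21, 10260/49]
= [162, 74, 209]


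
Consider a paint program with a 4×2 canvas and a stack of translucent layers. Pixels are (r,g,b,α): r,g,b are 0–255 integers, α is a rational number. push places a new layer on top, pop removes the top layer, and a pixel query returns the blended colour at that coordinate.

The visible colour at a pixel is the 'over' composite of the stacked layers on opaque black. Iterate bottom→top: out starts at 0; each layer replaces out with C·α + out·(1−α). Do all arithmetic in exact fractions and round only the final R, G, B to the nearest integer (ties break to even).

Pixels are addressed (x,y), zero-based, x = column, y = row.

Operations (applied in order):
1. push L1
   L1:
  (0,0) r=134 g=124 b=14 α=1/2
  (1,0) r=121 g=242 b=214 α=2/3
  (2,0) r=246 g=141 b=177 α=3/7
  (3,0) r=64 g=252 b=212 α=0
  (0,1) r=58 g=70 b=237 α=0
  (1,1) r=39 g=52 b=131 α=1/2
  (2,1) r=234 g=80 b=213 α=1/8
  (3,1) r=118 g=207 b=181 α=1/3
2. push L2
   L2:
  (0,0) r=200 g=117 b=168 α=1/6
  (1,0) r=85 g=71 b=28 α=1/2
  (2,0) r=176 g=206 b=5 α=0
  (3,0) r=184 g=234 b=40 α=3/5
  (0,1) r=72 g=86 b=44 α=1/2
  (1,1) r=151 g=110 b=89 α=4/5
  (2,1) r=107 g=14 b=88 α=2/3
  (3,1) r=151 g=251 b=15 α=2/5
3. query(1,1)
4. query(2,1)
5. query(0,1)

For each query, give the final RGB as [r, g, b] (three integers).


at x=1,y=1 over L1,L2:
after L1 α=1/2: [39/2, 26, 131/2]
after L2 α=4/5: [1247/10, 466/5, 843/10]
= [125, 93, 84]

(2,1) stack=L1,L2; from [0,0,0]:
after L1 α=1/8: [117/4, 10, 213/8]
after L2 α=2/3: [973/12, 38/3, 1621/24]
rounded: [81, 13, 68]

at x=0,y=1 over L1,L2:
+L1 (α=0) → [0, 0, 0]
+L2 (α=1/2) → [36, 43, 22]
rounded: [36, 43, 22]


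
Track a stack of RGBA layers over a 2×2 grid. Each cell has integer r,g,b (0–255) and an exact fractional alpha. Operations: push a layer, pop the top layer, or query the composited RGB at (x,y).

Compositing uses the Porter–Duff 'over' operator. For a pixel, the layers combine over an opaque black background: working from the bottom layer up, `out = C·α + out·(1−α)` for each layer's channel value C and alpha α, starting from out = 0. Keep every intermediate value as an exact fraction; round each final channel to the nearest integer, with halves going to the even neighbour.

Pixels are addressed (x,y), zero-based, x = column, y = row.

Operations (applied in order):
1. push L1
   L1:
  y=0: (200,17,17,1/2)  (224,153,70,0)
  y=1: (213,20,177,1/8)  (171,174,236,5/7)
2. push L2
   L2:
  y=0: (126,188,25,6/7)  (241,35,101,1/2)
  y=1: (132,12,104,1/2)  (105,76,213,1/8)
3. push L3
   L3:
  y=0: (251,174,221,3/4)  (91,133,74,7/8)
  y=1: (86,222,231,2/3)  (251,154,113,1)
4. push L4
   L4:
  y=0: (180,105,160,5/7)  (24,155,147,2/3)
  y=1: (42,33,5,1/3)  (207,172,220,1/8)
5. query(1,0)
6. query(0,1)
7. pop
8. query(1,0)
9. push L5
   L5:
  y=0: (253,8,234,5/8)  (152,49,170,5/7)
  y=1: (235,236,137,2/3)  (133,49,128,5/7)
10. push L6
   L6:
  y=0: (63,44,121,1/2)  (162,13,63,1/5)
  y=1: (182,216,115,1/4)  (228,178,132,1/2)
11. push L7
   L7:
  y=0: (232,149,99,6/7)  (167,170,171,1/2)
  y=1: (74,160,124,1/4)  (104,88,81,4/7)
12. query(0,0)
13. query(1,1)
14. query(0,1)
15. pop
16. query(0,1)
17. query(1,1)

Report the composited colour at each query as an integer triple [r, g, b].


query (1,0) [L1,L2,L3,L4] — begin 0,0,0
after L1 α=0: [0, 0, 0]
after L2 α=1/2: [241/2, 35/2, 101/2]
after L3 α=7/8: [1515/16, 1897/16, 1137/16]
after L4 α=2/3: [761/16, 6857/48, 1947/16]
→ [48, 143, 122]

(0,1) stack=L1,L2,L3,L4; from [0,0,0]:
L1 α=1/8: [213/8, 5/2, 177/8]
L2 α=1/2: [1269/16, 29/4, 1009/16]
L3 α=2/3: [4021/48, 1805/12, 8401/48]
L4 α=1/3: [5029/72, 2003/18, 8521/72]
→ [70, 111, 118]

(1,0) stack=L1,L2,L3; from [0,0,0]:
+L1 (α=0) → [0, 0, 0]
+L2 (α=1/2) → [241/2, 35/2, 101/2]
+L3 (α=7/8) → [1515/16, 1897/16, 1137/16]
= [95, 119, 71]

at x=0,y=0 over L1,L2,L3,L5,L6,L7:
+L1 (α=1/2) → [100, 17/2, 17/2]
+L2 (α=6/7) → [856/7, 2273/14, 317/14]
+L3 (α=3/4) → [6127/28, 9581/56, 9599/56]
+L5 (α=5/8) → [53801/224, 30983/448, 94317/448]
+L6 (α=1/2) → [67913/448, 50695/896, 148525/896]
+L7 (α=6/7) → [691529/3136, 851719/6272, 680749/6272]
= [221, 136, 109]

at x=1,y=1 over L1,L2,L3,L5,L6,L7:
+L1 (α=5/7) → [855/7, 870/7, 1180/7]
+L2 (α=1/8) → [120, 473/4, 1393/8]
+L3 (α=1) → [251, 154, 113]
+L5 (α=5/7) → [1167/7, 79, 866/7]
+L6 (α=1/2) → [2763/14, 257/2, 895/7]
+L7 (α=4/7) → [14113/98, 1475/14, 4953/49]
→ [144, 105, 101]

query (0,1) [L1,L2,L3,L5,L6,L7] — begin 0,0,0
+L1 (α=1/8) → [213/8, 5/2, 177/8]
+L2 (α=1/2) → [1269/16, 29/4, 1009/16]
+L3 (α=2/3) → [4021/48, 1805/12, 8401/48]
+L5 (α=2/3) → [26581/144, 7469/36, 21553/144]
+L6 (α=1/4) → [35317/192, 10061/48, 27073/192]
+L7 (α=1/4) → [40053/256, 12621/64, 35009/256]
rounded: [156, 197, 137]

query (0,1) [L1,L2,L3,L5,L6] — begin 0,0,0
+L1 (α=1/8) → [213/8, 5/2, 177/8]
+L2 (α=1/2) → [1269/16, 29/4, 1009/16]
+L3 (α=2/3) → [4021/48, 1805/12, 8401/48]
+L5 (α=2/3) → [26581/144, 7469/36, 21553/144]
+L6 (α=1/4) → [35317/192, 10061/48, 27073/192]
→ [184, 210, 141]

query (1,1) [L1,L2,L3,L5,L6] — begin 0,0,0
+L1 (α=5/7) → [855/7, 870/7, 1180/7]
+L2 (α=1/8) → [120, 473/4, 1393/8]
+L3 (α=1) → [251, 154, 113]
+L5 (α=5/7) → [1167/7, 79, 866/7]
+L6 (α=1/2) → [2763/14, 257/2, 895/7]
rounded: [197, 128, 128]


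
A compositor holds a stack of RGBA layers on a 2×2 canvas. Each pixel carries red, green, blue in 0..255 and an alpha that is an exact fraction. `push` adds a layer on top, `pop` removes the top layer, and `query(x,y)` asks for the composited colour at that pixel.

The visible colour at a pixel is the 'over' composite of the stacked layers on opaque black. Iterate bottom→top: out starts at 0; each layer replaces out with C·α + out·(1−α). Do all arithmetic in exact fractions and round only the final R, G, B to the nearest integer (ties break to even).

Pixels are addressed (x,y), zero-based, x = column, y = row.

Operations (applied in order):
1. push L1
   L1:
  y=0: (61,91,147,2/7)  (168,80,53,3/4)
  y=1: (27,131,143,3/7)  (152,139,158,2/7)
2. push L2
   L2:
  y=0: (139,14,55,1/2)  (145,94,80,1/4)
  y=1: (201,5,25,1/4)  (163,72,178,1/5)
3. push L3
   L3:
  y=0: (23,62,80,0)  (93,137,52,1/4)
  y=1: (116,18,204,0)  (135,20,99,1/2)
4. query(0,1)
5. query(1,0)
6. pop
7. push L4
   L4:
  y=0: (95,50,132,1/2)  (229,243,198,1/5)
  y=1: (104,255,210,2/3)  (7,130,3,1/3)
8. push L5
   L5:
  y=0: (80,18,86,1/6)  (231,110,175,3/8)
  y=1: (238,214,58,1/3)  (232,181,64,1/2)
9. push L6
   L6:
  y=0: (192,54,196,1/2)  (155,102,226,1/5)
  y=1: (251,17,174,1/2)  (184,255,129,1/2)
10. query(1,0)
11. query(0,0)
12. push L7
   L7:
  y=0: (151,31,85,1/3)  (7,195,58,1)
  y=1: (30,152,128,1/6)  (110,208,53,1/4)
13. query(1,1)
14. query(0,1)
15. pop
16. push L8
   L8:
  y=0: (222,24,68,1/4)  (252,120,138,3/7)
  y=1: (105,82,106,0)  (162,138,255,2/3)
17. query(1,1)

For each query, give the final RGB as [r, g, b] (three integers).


query (0,1) [L1,L2,L3] — begin 0,0,0
after L1 α=3/7: [81/7, 393/7, 429/7]
after L2 α=1/4: [825/14, 607/14, 731/14]
after L3 α=0: [825/14, 607/14, 731/14]
= [59, 43, 52]

(1,0) stack=L1,L2,L3; from [0,0,0]:
after L1 α=3/4: [126, 60, 159/4]
after L2 α=1/4: [523/4, 137/2, 797/16]
after L3 α=1/4: [1941/16, 685/8, 3223/64]
rounded: [121, 86, 50]

at x=1,y=0 over L1,L2,L4,L5,L6:
+L1 (α=3/4) → [126, 60, 159/4]
+L2 (α=1/4) → [523/4, 137/2, 797/16]
+L4 (α=1/5) → [752/5, 517/5, 1589/20]
+L5 (α=3/8) → [1445/8, 847/8, 3689/32]
+L6 (α=1/5) → [351/2, 1051/10, 5497/40]
rounded: [176, 105, 137]

(0,0) stack=L1,L2,L4,L5,L6; from [0,0,0]:
L1 α=2/7: [122/7, 26, 42]
L2 α=1/2: [1095/14, 20, 97/2]
L4 α=1/2: [2425/28, 35, 361/4]
L5 α=1/6: [14365/168, 193/6, 2149/24]
L6 α=1/2: [46621/336, 517/12, 6853/48]
rounded: [139, 43, 143]

query (1,1) [L1,L2,L4,L5,L6,L7] — begin 0,0,0
after L1 α=2/7: [304/7, 278/7, 316/7]
after L2 α=1/5: [2357/35, 1616/35, 502/7]
after L4 α=1/3: [1653/35, 2594/35, 1025/21]
after L5 α=1/2: [9773/70, 8929/70, 2369/42]
after L6 α=1/2: [22653/140, 26779/140, 7787/84]
after L7 α=1/4: [83359/560, 109457/560, 9271/112]
→ [149, 195, 83]

query (0,1) [L1,L2,L4,L5,L6,L7] — begin 0,0,0
+L1 (α=3/7) → [81/7, 393/7, 429/7]
+L2 (α=1/4) → [825/14, 607/14, 731/14]
+L4 (α=2/3) → [3737/42, 7747/42, 6611/42]
+L5 (α=1/3) → [8735/63, 12241/63, 7829/63]
+L6 (α=1/2) → [12274/63, 6656/63, 18791/126]
+L7 (α=1/6) → [31630/189, 21428/189, 110083/756]
= [167, 113, 146]

at x=1,y=1 over L1,L2,L4,L5,L6,L8:
+L1 (α=2/7) → [304/7, 278/7, 316/7]
+L2 (α=1/5) → [2357/35, 1616/35, 502/7]
+L4 (α=1/3) → [1653/35, 2594/35, 1025/21]
+L5 (α=1/2) → [9773/70, 8929/70, 2369/42]
+L6 (α=1/2) → [22653/140, 26779/140, 7787/84]
+L8 (α=2/3) → [22671/140, 65419/420, 50627/252]
rounded: [162, 156, 201]


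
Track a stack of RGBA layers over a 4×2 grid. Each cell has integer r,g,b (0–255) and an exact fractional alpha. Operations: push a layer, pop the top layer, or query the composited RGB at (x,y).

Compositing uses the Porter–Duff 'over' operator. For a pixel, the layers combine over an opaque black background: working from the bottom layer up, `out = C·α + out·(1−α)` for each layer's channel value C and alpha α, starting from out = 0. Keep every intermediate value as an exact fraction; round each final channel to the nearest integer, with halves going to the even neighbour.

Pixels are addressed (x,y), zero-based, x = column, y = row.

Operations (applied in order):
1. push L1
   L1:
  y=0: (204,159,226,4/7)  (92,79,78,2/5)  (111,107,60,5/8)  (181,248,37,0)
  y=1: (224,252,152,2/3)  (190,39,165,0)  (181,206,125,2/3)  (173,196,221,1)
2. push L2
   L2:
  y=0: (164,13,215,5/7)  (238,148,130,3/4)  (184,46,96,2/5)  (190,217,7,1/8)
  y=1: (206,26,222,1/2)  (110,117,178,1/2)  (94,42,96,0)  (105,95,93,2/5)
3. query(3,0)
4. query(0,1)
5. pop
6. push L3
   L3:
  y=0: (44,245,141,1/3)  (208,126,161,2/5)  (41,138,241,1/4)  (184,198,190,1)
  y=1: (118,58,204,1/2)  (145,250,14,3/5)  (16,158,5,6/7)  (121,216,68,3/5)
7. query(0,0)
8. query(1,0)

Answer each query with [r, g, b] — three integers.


at x=3,y=0 over L1,L2:
+L1 (α=0) → [0, 0, 0]
+L2 (α=1/8) → [95/4, 217/8, 7/8]
→ [24, 27, 1]

(0,1) stack=L1,L2; from [0,0,0]:
L1 α=2/3: [448/3, 168, 304/3]
L2 α=1/2: [533/3, 97, 485/3]
→ [178, 97, 162]

at x=0,y=0 over L1,L3:
+L1 (α=4/7) → [816/7, 636/7, 904/7]
+L3 (α=1/3) → [1940/21, 2987/21, 2795/21]
= [92, 142, 133]

(1,0) stack=L1,L3; from [0,0,0]:
+L1 (α=2/5) → [184/5, 158/5, 156/5]
+L3 (α=2/5) → [2632/25, 1734/25, 2078/25]
= [105, 69, 83]


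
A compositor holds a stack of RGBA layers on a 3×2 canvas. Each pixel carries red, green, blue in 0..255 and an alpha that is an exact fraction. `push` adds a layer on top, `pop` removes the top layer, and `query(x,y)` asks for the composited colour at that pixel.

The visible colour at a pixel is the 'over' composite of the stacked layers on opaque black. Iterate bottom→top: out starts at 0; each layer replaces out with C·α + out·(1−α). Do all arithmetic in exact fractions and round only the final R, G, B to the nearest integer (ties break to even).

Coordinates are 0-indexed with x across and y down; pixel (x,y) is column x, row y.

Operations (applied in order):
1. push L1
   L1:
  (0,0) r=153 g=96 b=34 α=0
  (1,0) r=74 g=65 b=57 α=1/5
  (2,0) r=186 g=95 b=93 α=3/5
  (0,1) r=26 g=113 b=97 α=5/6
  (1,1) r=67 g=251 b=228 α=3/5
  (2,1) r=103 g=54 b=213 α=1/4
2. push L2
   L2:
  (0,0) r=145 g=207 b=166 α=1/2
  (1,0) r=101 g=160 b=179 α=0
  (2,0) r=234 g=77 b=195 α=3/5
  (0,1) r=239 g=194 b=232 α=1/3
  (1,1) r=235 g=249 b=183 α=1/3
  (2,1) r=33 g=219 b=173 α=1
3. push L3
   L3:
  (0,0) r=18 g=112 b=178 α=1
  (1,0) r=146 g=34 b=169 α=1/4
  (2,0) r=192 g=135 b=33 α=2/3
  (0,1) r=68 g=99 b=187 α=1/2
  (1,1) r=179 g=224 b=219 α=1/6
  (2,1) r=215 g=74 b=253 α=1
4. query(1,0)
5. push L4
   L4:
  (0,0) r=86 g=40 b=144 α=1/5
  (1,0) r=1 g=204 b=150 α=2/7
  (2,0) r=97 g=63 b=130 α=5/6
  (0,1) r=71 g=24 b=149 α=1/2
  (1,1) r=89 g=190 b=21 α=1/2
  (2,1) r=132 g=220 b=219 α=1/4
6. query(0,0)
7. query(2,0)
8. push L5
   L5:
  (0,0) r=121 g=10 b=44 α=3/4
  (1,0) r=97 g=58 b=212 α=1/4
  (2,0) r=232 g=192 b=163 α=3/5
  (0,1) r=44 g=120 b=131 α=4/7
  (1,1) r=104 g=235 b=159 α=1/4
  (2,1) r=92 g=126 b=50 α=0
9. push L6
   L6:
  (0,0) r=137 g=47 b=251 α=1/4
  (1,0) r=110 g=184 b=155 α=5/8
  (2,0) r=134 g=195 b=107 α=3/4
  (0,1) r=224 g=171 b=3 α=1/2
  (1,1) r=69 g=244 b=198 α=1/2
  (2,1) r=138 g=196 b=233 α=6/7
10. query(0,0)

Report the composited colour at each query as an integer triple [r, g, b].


query (1,0) [L1,L2,L3] — begin 0,0,0
+L1 (α=1/5) → [74/5, 13, 57/5]
+L2 (α=0) → [74/5, 13, 57/5]
+L3 (α=1/4) → [238/5, 73/4, 254/5]
rounded: [48, 18, 51]

(0,0) stack=L1,L2,L3,L4; from [0,0,0]:
L1 α=0: [0, 0, 0]
L2 α=1/2: [145/2, 207/2, 83]
L3 α=1: [18, 112, 178]
L4 α=1/5: [158/5, 488/5, 856/5]
→ [32, 98, 171]

at x=2,y=0 over L1,L2,L3,L4:
after L1 α=3/5: [558/5, 57, 279/5]
after L2 α=3/5: [4626/25, 69, 3483/25]
after L3 α=2/3: [4742/25, 113, 1711/25]
after L4 α=5/6: [16867/150, 214/3, 5987/50]
rounded: [112, 71, 120]

(0,0) stack=L1,L2,L3,L4,L5,L6; from [0,0,0]:
L1 α=0: [0, 0, 0]
L2 α=1/2: [145/2, 207/2, 83]
L3 α=1: [18, 112, 178]
L4 α=1/5: [158/5, 488/5, 856/5]
L5 α=3/4: [1973/20, 319/10, 379/5]
L6 α=1/4: [8659/80, 1427/40, 598/5]
= [108, 36, 120]


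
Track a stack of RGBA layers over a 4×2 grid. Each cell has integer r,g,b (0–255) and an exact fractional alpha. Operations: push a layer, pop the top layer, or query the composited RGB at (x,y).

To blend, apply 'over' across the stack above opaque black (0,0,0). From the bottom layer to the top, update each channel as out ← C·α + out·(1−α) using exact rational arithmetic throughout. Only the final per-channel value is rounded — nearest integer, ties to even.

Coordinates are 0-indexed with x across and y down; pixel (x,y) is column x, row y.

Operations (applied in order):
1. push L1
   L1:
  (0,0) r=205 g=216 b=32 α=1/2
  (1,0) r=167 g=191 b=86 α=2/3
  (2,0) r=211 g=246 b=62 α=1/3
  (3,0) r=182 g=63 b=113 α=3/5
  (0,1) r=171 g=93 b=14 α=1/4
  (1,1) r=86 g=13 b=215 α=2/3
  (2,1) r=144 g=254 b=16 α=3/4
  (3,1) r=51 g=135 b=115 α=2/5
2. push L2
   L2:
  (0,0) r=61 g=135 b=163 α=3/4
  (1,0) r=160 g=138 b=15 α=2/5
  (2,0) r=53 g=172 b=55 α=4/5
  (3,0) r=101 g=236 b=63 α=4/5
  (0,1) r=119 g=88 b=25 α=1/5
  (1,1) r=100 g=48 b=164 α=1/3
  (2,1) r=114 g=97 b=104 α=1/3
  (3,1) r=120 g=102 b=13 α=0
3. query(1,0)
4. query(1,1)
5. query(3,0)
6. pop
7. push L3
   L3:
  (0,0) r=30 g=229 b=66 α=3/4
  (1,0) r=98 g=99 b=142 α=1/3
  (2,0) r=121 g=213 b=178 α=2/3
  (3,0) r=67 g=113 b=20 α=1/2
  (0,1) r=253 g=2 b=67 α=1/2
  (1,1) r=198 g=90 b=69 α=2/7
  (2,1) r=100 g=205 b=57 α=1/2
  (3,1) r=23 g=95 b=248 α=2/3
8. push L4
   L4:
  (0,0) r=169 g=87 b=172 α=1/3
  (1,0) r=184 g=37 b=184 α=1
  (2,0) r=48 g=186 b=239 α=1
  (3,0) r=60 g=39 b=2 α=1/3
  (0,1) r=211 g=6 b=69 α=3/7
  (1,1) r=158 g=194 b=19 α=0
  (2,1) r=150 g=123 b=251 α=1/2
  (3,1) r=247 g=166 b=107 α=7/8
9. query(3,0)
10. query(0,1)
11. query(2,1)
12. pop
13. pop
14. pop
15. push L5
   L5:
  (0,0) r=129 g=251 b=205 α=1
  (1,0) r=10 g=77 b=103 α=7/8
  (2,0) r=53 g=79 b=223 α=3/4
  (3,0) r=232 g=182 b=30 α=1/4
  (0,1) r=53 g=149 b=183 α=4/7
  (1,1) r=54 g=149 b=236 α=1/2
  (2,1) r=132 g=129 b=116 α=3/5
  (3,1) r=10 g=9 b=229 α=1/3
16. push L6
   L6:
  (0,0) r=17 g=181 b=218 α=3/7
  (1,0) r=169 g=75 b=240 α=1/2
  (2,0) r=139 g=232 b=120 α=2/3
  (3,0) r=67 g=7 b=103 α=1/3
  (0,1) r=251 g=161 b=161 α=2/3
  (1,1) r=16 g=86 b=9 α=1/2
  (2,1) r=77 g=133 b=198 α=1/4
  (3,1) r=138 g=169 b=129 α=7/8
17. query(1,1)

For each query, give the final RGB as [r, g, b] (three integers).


at x=1,y=0 over L1,L2:
+L1 (α=2/3) → [334/3, 382/3, 172/3]
+L2 (α=2/5) → [654/5, 658/5, 202/5]
→ [131, 132, 40]

at x=1,y=1 over L1,L2:
L1 α=2/3: [172/3, 26/3, 430/3]
L2 α=1/3: [644/9, 196/9, 1352/9]
→ [72, 22, 150]

(3,0) stack=L1,L2; from [0,0,0]:
L1 α=3/5: [546/5, 189/5, 339/5]
L2 α=4/5: [2566/25, 4909/25, 1599/25]
= [103, 196, 64]

at x=3,y=0 over L1,L3,L4:
after L1 α=3/5: [546/5, 189/5, 339/5]
after L3 α=1/2: [881/10, 377/5, 439/10]
after L4 α=1/3: [1181/15, 949/15, 449/15]
= [79, 63, 30]

(0,1) stack=L1,L3,L4; from [0,0,0]:
+L1 (α=1/4) → [171/4, 93/4, 7/2]
+L3 (α=1/2) → [1183/8, 101/8, 141/4]
+L4 (α=3/7) → [2449/14, 137/14, 348/7]
= [175, 10, 50]

(2,1) stack=L1,L3,L4; from [0,0,0]:
L1 α=3/4: [108, 381/2, 12]
L3 α=1/2: [104, 791/4, 69/2]
L4 α=1/2: [127, 1283/8, 571/4]
= [127, 160, 143]

(1,1) stack=L5,L6; from [0,0,0]:
L5 α=1/2: [27, 149/2, 118]
L6 α=1/2: [43/2, 321/4, 127/2]
= [22, 80, 64]


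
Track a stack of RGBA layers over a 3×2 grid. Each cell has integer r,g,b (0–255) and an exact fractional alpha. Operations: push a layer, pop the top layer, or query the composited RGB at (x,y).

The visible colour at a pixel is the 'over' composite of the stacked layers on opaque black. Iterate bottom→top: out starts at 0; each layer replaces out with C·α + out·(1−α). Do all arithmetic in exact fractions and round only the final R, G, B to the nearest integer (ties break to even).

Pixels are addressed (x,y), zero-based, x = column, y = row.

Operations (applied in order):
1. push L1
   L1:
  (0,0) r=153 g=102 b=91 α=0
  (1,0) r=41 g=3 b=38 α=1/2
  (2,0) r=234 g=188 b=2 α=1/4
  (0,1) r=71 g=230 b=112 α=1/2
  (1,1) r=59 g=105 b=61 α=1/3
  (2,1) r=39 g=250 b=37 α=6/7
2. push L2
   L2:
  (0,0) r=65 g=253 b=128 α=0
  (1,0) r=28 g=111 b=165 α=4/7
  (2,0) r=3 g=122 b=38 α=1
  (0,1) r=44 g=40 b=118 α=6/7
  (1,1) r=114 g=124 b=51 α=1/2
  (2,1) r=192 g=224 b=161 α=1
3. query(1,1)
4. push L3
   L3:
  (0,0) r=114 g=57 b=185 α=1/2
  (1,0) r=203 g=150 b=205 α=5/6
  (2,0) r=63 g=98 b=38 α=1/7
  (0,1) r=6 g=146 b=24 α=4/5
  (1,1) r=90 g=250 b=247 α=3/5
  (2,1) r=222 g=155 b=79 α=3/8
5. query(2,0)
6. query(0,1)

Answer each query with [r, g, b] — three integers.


at x=1,y=1 over L1,L2:
L1 α=1/3: [59/3, 35, 61/3]
L2 α=1/2: [401/6, 159/2, 107/3]
→ [67, 80, 36]

(2,0) stack=L1,L2,L3; from [0,0,0]:
after L1 α=1/4: [117/2, 47, 1/2]
after L2 α=1: [3, 122, 38]
after L3 α=1/7: [81/7, 830/7, 38]
= [12, 119, 38]

(0,1) stack=L1,L2,L3; from [0,0,0]:
L1 α=1/2: [71/2, 115, 56]
L2 α=6/7: [599/14, 355/7, 764/7]
L3 α=4/5: [187/14, 4443/35, 1436/35]
rounded: [13, 127, 41]


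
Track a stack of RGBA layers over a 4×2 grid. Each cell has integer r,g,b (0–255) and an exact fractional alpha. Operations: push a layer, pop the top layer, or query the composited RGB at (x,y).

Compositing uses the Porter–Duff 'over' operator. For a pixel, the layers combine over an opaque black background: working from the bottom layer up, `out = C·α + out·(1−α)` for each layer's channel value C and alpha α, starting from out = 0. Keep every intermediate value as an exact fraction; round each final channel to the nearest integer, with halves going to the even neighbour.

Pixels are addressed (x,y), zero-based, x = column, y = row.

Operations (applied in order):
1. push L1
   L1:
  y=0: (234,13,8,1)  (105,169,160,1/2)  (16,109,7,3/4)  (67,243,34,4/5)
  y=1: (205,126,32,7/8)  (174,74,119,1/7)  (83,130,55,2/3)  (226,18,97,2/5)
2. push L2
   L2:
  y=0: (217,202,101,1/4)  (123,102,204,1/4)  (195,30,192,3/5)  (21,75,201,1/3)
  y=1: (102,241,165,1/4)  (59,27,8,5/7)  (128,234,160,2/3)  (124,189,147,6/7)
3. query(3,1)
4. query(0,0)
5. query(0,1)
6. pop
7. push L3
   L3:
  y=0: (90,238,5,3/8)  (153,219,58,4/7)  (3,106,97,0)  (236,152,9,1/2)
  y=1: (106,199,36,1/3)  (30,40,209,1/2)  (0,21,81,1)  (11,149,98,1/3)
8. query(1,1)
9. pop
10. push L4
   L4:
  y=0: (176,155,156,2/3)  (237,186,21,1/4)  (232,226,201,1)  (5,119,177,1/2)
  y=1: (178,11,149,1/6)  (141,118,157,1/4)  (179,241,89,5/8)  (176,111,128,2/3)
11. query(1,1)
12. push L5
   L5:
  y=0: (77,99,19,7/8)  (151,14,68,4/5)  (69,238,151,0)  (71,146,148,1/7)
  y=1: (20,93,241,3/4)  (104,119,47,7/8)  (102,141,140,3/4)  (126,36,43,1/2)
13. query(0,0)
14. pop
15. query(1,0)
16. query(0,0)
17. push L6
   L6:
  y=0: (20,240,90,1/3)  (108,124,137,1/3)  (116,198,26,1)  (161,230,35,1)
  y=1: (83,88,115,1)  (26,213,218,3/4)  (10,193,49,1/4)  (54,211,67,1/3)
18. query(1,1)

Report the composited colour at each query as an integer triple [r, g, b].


(3,1) stack=L1,L2; from [0,0,0]:
after L1 α=2/5: [452/5, 36/5, 194/5]
after L2 α=6/7: [596/5, 5706/35, 4604/35]
rounded: [119, 163, 132]

at x=0,y=0 over L1,L2:
+L1 (α=1) → [234, 13, 8]
+L2 (α=1/4) → [919/4, 241/4, 125/4]
→ [230, 60, 31]

query (0,1) [L1,L2] — begin 0,0,0
after L1 α=7/8: [1435/8, 441/4, 28]
after L2 α=1/4: [5121/32, 2287/16, 249/4]
= [160, 143, 62]

query (1,1) [L1,L3] — begin 0,0,0
+L1 (α=1/7) → [174/7, 74/7, 17]
+L3 (α=1/2) → [192/7, 177/7, 113]
→ [27, 25, 113]

at x=1,y=1 over L1,L4:
+L1 (α=1/7) → [174/7, 74/7, 17]
+L4 (α=1/4) → [1509/28, 262/7, 52]
rounded: [54, 37, 52]

(0,0) stack=L1,L4,L5; from [0,0,0]:
after L1 α=1: [234, 13, 8]
after L4 α=2/3: [586/3, 323/3, 320/3]
after L5 α=7/8: [2203/24, 1201/12, 719/24]
rounded: [92, 100, 30]

at x=1,y=0 over L1,L4:
L1 α=1/2: [105/2, 169/2, 80]
L4 α=1/4: [789/8, 879/8, 261/4]
= [99, 110, 65]

at x=0,y=0 over L1,L4:
after L1 α=1: [234, 13, 8]
after L4 α=2/3: [586/3, 323/3, 320/3]
rounded: [195, 108, 107]

query (1,1) [L1,L4,L6] — begin 0,0,0
after L1 α=1/7: [174/7, 74/7, 17]
after L4 α=1/4: [1509/28, 262/7, 52]
after L6 α=3/4: [3693/112, 4735/28, 353/2]
→ [33, 169, 176]


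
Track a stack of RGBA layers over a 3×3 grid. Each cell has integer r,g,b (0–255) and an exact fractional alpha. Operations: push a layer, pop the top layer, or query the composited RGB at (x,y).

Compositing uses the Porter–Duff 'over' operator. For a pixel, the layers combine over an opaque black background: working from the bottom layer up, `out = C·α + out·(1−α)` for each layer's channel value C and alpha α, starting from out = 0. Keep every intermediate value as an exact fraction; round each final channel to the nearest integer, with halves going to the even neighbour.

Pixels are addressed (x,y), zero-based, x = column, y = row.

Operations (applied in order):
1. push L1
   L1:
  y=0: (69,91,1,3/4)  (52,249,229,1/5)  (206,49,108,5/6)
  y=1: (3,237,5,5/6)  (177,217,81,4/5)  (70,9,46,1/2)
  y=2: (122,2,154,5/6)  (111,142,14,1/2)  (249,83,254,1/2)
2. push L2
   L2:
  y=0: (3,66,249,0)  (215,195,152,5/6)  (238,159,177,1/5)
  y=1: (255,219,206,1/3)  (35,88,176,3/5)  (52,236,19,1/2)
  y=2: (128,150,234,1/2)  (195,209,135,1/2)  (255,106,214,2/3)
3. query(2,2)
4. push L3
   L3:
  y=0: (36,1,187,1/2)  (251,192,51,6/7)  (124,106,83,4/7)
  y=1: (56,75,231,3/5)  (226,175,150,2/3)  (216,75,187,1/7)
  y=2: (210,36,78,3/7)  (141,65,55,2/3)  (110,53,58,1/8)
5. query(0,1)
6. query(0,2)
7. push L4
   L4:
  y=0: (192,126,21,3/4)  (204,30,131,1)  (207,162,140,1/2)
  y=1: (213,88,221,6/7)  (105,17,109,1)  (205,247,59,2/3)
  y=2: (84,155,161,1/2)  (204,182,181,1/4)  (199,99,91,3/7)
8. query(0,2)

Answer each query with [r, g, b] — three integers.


query (2,2) [L1,L2] — begin 0,0,0
+L1 (α=1/2) → [249/2, 83/2, 127]
+L2 (α=2/3) → [423/2, 169/2, 185]
= [212, 84, 185]

at x=0,y=1 over L1,L2,L3:
L1 α=5/6: [5/2, 395/2, 25/6]
L2 α=1/3: [260/3, 614/3, 643/9]
L3 α=3/5: [1024/15, 1903/15, 7523/45]
rounded: [68, 127, 167]

at x=0,y=2 over L1,L2,L3:
L1 α=5/6: [305/3, 5/3, 385/3]
L2 α=1/2: [689/6, 455/6, 1087/6]
L3 α=3/7: [3268/21, 1234/21, 2876/21]
rounded: [156, 59, 137]

(0,2) stack=L1,L2,L3,L4; from [0,0,0]:
after L1 α=5/6: [305/3, 5/3, 385/3]
after L2 α=1/2: [689/6, 455/6, 1087/6]
after L3 α=3/7: [3268/21, 1234/21, 2876/21]
after L4 α=1/2: [2516/21, 4489/42, 6257/42]
= [120, 107, 149]


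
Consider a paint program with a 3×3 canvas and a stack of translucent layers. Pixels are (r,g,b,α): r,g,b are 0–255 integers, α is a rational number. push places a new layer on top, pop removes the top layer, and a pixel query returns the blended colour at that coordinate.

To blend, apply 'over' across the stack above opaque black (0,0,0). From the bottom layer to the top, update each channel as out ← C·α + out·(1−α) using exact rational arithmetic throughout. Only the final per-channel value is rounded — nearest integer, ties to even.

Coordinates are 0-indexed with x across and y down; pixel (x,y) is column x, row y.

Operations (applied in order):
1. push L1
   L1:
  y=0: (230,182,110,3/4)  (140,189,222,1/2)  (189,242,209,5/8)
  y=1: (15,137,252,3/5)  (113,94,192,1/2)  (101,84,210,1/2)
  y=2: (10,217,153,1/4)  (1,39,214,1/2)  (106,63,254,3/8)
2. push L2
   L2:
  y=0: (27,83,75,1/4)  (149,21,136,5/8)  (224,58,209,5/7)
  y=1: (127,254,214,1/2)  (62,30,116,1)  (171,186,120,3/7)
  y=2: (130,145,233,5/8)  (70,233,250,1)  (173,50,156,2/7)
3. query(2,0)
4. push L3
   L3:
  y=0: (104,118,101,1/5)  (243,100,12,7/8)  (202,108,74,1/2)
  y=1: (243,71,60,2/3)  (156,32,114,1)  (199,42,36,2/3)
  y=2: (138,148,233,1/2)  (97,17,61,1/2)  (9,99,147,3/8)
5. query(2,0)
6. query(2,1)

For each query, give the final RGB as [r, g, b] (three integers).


at x=2,y=0 over L1,L2:
after L1 α=5/8: [945/8, 605/4, 1045/8]
after L2 α=5/7: [775/4, 1185/14, 5225/28]
rounded: [194, 85, 187]

query (2,0) [L1,L2,L3] — begin 0,0,0
+L1 (α=5/8) → [945/8, 605/4, 1045/8]
+L2 (α=5/7) → [775/4, 1185/14, 5225/28]
+L3 (α=1/2) → [1583/8, 2697/28, 7297/56]
→ [198, 96, 130]

at x=2,y=1 over L1,L2,L3:
after L1 α=1/2: [101/2, 42, 105]
after L2 α=3/7: [715/7, 726/7, 780/7]
after L3 α=2/3: [1167/7, 438/7, 428/7]
rounded: [167, 63, 61]
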